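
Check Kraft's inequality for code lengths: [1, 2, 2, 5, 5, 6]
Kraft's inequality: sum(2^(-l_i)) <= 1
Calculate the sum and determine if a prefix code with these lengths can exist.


Sum = 2^(-1) + 2^(-2) + 2^(-2) + 2^(-5) + 2^(-5) + 2^(-6)
    = 0.5 + 0.25 + 0.25 + 0.03125 + 0.03125 + 0.015625
    = 69/64 = 1.078125
Since 1.078125 > 1, Kraft's inequality is NOT satisfied.
A prefix code with these lengths CANNOT exist.

Kraft sum = 1.078125. Not satisfied.


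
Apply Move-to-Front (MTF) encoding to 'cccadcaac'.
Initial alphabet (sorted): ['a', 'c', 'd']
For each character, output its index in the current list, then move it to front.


MTF encoding:
'c': index 1 in ['a', 'c', 'd'] -> ['c', 'a', 'd']
'c': index 0 in ['c', 'a', 'd'] -> ['c', 'a', 'd']
'c': index 0 in ['c', 'a', 'd'] -> ['c', 'a', 'd']
'a': index 1 in ['c', 'a', 'd'] -> ['a', 'c', 'd']
'd': index 2 in ['a', 'c', 'd'] -> ['d', 'a', 'c']
'c': index 2 in ['d', 'a', 'c'] -> ['c', 'd', 'a']
'a': index 2 in ['c', 'd', 'a'] -> ['a', 'c', 'd']
'a': index 0 in ['a', 'c', 'd'] -> ['a', 'c', 'd']
'c': index 1 in ['a', 'c', 'd'] -> ['c', 'a', 'd']


Output: [1, 0, 0, 1, 2, 2, 2, 0, 1]


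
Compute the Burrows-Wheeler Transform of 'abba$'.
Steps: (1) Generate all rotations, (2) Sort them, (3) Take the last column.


Rotations (sorted):
  0: $abba -> last char: a
  1: a$abb -> last char: b
  2: abba$ -> last char: $
  3: ba$ab -> last char: b
  4: bba$a -> last char: a


BWT = ab$ba


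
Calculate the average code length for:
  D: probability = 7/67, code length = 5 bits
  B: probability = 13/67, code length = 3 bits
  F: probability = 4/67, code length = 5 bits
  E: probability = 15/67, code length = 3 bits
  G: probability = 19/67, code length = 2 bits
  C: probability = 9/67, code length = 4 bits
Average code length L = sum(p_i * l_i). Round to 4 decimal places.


Weighted contributions p_i * l_i:
  D: (7/67) * 5 = 35/67
  B: (13/67) * 3 = 39/67
  F: (4/67) * 5 = 20/67
  E: (15/67) * 3 = 45/67
  G: (19/67) * 2 = 38/67
  C: (9/67) * 4 = 36/67
Sum = (35 + 39 + 20 + 45 + 38 + 36)/67 = 213/67

L = 213/67 = 3.1791 bits/symbol


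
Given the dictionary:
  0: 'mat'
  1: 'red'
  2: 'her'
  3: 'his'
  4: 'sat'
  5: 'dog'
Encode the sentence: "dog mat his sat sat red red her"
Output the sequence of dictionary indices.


Look up each word in the dictionary:
  'dog' -> 5
  'mat' -> 0
  'his' -> 3
  'sat' -> 4
  'sat' -> 4
  'red' -> 1
  'red' -> 1
  'her' -> 2

Encoded: [5, 0, 3, 4, 4, 1, 1, 2]


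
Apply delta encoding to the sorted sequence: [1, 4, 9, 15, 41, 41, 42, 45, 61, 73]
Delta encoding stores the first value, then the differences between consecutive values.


First value: 1
Deltas:
  4 - 1 = 3
  9 - 4 = 5
  15 - 9 = 6
  41 - 15 = 26
  41 - 41 = 0
  42 - 41 = 1
  45 - 42 = 3
  61 - 45 = 16
  73 - 61 = 12


Delta encoded: [1, 3, 5, 6, 26, 0, 1, 3, 16, 12]


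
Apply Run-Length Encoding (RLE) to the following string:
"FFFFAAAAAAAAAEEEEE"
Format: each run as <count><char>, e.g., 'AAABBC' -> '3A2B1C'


Scanning runs left to right:
  i=0: run of 'F' x 4 -> '4F'
  i=4: run of 'A' x 9 -> '9A'
  i=13: run of 'E' x 5 -> '5E'

RLE = 4F9A5E


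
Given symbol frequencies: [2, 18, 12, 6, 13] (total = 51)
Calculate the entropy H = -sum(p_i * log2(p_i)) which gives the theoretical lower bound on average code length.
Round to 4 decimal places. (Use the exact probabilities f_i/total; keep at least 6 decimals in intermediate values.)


Per-symbol terms -p_i * log2(p_i) with p_i = f_i/51:
  p = 2/51 = 0.039216: log2(p) = -4.672425, -p*log2(p) = 0.183232
  p = 18/51 = 0.352941: log2(p) = -1.502500, -p*log2(p) = 0.530294
  p = 12/51 = 0.235294: log2(p) = -2.087463, -p*log2(p) = 0.491168
  p = 6/51 = 0.117647: log2(p) = -3.087463, -p*log2(p) = 0.363231
  p = 13/51 = 0.254902: log2(p) = -1.971986, -p*log2(p) = 0.502663
H = 0.183232 + 0.530294 + 0.491168 + 0.363231 + 0.502663 = 2.070588

H = 2.0706 bits/symbol


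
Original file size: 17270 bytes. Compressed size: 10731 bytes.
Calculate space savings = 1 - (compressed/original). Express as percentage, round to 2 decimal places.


ratio = compressed/original = 10731/17270 = 0.621367
savings = 1 - ratio = 1 - 0.621367 = 0.378633
as a percentage: 0.378633 * 100 = 37.86%

Space savings = 1 - 10731/17270 = 37.86%


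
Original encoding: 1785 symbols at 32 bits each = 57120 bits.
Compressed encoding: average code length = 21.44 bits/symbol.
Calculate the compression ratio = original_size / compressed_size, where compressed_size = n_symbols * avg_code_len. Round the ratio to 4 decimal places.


original_size = n_symbols * orig_bits = 1785 * 32 = 57120 bits
compressed_size = n_symbols * avg_code_len = 1785 * 21.44 = 38270.4 bits
ratio = original_size / compressed_size = 57120 / 38270.4 = 1.4925

Compression ratio = 1.4925


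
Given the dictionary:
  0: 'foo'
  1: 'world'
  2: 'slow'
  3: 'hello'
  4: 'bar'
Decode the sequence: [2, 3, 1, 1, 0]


Look up each index in the dictionary:
  2 -> 'slow'
  3 -> 'hello'
  1 -> 'world'
  1 -> 'world'
  0 -> 'foo'

Decoded: "slow hello world world foo"


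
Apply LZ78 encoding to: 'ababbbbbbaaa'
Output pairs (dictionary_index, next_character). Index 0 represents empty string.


LZ78 encoding steps:
Dictionary: {0: ''}
Step 1: w='' (idx 0), next='a' -> output (0, 'a'), add 'a' as idx 1
Step 2: w='' (idx 0), next='b' -> output (0, 'b'), add 'b' as idx 2
Step 3: w='a' (idx 1), next='b' -> output (1, 'b'), add 'ab' as idx 3
Step 4: w='b' (idx 2), next='b' -> output (2, 'b'), add 'bb' as idx 4
Step 5: w='bb' (idx 4), next='b' -> output (4, 'b'), add 'bbb' as idx 5
Step 6: w='a' (idx 1), next='a' -> output (1, 'a'), add 'aa' as idx 6
Step 7: w='a' (idx 1), end of input -> output (1, '')


Encoded: [(0, 'a'), (0, 'b'), (1, 'b'), (2, 'b'), (4, 'b'), (1, 'a'), (1, '')]


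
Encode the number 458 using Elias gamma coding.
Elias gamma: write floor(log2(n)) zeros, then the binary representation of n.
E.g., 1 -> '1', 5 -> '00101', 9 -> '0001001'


num_bits = floor(log2(458)) + 1 = 9
leading_zeros = num_bits - 1 = 8
binary(458) = 111001010

Elias gamma(458) = '00000000' + '111001010' = 00000000111001010 (17 bits)


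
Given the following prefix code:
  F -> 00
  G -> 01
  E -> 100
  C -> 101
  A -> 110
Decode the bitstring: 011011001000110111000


Decoding step by step:
Bits 01 -> G
Bits 101 -> C
Bits 100 -> E
Bits 100 -> E
Bits 01 -> G
Bits 101 -> C
Bits 110 -> A
Bits 00 -> F


Decoded message: GCEEGCAF


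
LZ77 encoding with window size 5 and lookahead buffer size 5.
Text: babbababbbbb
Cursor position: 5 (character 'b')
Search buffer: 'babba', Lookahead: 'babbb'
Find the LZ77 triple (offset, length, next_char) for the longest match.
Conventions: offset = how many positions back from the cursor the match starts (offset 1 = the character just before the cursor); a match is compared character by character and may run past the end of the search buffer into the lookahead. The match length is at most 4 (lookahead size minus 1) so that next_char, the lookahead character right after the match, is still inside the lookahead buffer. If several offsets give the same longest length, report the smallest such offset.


Try each offset into the search buffer:
  offset=1 (pos 4, char 'a'): match length 0
  offset=2 (pos 3, char 'b'): match length 3
  offset=3 (pos 2, char 'b'): match length 1
  offset=4 (pos 1, char 'a'): match length 0
  offset=5 (pos 0, char 'b'): match length 4
Longest match has length 4 at offset 5.
next_char = character at position 5 + 4 = 9 -> 'b'

Best match: offset=5, length=4 (matching 'babb' starting at position 0)
LZ77 triple: (5, 4, 'b')


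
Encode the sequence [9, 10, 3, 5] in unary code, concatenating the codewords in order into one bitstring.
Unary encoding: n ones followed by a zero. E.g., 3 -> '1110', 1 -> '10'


Encode each number as n ones followed by a terminating 0:
  9 -> 1111111110 (10 bits)
  10 -> 11111111110 (11 bits)
  3 -> 1110 (4 bits)
  5 -> 111110 (6 bits)
Total length = 10 + 11 + 4 + 6 = 31 bits.

Unary([9, 10, 3, 5]) = 1111111110111111111101110111110 (31 bits)


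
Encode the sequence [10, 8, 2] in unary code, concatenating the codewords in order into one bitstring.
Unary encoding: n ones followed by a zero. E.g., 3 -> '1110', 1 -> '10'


Encode each number as n ones followed by a terminating 0:
  10 -> 11111111110 (11 bits)
  8 -> 111111110 (9 bits)
  2 -> 110 (3 bits)
Total length = 11 + 9 + 3 = 23 bits.

Unary([10, 8, 2]) = 11111111110111111110110 (23 bits)


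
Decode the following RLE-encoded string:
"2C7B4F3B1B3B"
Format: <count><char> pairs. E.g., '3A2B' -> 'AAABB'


Expanding each <count><char> pair:
  2C -> 'CC'
  7B -> 'BBBBBBB'
  4F -> 'FFFF'
  3B -> 'BBB'
  1B -> 'B'
  3B -> 'BBB'

Decoded = CCBBBBBBBFFFFBBBBBBB


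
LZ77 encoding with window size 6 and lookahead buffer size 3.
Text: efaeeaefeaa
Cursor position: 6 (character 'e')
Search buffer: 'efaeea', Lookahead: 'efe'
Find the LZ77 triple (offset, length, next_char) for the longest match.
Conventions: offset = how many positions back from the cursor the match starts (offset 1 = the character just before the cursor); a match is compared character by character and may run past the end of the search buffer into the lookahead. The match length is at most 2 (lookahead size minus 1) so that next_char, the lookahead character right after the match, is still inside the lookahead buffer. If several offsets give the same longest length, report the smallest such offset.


Try each offset into the search buffer:
  offset=1 (pos 5, char 'a'): match length 0
  offset=2 (pos 4, char 'e'): match length 1
  offset=3 (pos 3, char 'e'): match length 1
  offset=4 (pos 2, char 'a'): match length 0
  offset=5 (pos 1, char 'f'): match length 0
  offset=6 (pos 0, char 'e'): match length 2
Longest match has length 2 at offset 6.
next_char = character at position 6 + 2 = 8 -> 'e'

Best match: offset=6, length=2 (matching 'ef' starting at position 0)
LZ77 triple: (6, 2, 'e')


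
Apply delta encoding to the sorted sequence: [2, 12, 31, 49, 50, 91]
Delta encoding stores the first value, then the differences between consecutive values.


First value: 2
Deltas:
  12 - 2 = 10
  31 - 12 = 19
  49 - 31 = 18
  50 - 49 = 1
  91 - 50 = 41


Delta encoded: [2, 10, 19, 18, 1, 41]


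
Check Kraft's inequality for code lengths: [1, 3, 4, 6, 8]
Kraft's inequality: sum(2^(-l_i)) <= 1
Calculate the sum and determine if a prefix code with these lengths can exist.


Sum = 2^(-1) + 2^(-3) + 2^(-4) + 2^(-6) + 2^(-8)
    = 0.5 + 0.125 + 0.0625 + 0.015625 + 0.00390625
    = 181/256 = 0.70703125
Since 0.70703125 <= 1, Kraft's inequality IS satisfied.
A prefix code with these lengths CAN exist.

Kraft sum = 0.70703125. Satisfied.


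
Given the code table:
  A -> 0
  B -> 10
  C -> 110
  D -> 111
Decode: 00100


Decoding:
0 -> A
0 -> A
10 -> B
0 -> A


Result: AABA


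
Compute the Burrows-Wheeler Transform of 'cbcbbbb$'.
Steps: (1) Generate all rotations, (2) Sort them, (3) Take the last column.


Rotations (sorted):
  0: $cbcbbbb -> last char: b
  1: b$cbcbbb -> last char: b
  2: bb$cbcbb -> last char: b
  3: bbb$cbcb -> last char: b
  4: bbbb$cbc -> last char: c
  5: bcbbbb$c -> last char: c
  6: cbbbb$cb -> last char: b
  7: cbcbbbb$ -> last char: $


BWT = bbbbccb$


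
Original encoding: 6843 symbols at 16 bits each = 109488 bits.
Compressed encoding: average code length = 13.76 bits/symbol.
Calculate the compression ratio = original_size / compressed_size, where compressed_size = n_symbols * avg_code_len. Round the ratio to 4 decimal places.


original_size = n_symbols * orig_bits = 6843 * 16 = 109488 bits
compressed_size = n_symbols * avg_code_len = 6843 * 13.76 = 94159.68 bits
ratio = original_size / compressed_size = 109488 / 94159.68 = 1.1628

Compression ratio = 1.1628


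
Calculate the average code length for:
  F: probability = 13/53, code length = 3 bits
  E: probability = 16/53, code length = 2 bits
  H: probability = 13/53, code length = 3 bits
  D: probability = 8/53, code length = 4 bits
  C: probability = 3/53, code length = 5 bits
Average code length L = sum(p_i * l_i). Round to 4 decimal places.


Weighted contributions p_i * l_i:
  F: (13/53) * 3 = 39/53
  E: (16/53) * 2 = 32/53
  H: (13/53) * 3 = 39/53
  D: (8/53) * 4 = 32/53
  C: (3/53) * 5 = 15/53
Sum = (39 + 32 + 39 + 32 + 15)/53 = 157/53

L = 157/53 = 2.9623 bits/symbol


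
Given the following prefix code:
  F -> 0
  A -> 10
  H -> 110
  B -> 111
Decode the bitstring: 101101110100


Decoding step by step:
Bits 10 -> A
Bits 110 -> H
Bits 111 -> B
Bits 0 -> F
Bits 10 -> A
Bits 0 -> F


Decoded message: AHBFAF


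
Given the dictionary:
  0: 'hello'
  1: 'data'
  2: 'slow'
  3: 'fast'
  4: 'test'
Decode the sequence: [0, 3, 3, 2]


Look up each index in the dictionary:
  0 -> 'hello'
  3 -> 'fast'
  3 -> 'fast'
  2 -> 'slow'

Decoded: "hello fast fast slow"


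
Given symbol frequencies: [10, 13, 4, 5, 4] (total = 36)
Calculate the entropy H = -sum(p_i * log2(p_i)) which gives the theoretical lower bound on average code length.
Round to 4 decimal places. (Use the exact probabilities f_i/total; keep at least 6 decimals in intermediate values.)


Per-symbol terms -p_i * log2(p_i) with p_i = f_i/36:
  p = 10/36 = 0.277778: log2(p) = -1.847997, -p*log2(p) = 0.513332
  p = 13/36 = 0.361111: log2(p) = -1.469485, -p*log2(p) = 0.530647
  p = 4/36 = 0.111111: log2(p) = -3.169925, -p*log2(p) = 0.352214
  p = 5/36 = 0.138889: log2(p) = -2.847997, -p*log2(p) = 0.395555
  p = 4/36 = 0.111111: log2(p) = -3.169925, -p*log2(p) = 0.352214
H = 0.513332 + 0.530647 + 0.352214 + 0.395555 + 0.352214 = 2.143962

H = 2.144 bits/symbol


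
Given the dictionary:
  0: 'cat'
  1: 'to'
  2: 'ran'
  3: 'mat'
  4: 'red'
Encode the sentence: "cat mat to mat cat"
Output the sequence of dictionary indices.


Look up each word in the dictionary:
  'cat' -> 0
  'mat' -> 3
  'to' -> 1
  'mat' -> 3
  'cat' -> 0

Encoded: [0, 3, 1, 3, 0]


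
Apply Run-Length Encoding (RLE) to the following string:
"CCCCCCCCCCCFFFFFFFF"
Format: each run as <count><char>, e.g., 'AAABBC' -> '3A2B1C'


Scanning runs left to right:
  i=0: run of 'C' x 11 -> '11C'
  i=11: run of 'F' x 8 -> '8F'

RLE = 11C8F


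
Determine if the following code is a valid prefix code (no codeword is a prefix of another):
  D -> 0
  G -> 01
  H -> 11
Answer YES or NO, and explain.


Checking each pair (does one codeword prefix another?):
  D='0' vs G='01': prefix -- VIOLATION

NO -- this is NOT a valid prefix code. D (0) is a prefix of G (01).


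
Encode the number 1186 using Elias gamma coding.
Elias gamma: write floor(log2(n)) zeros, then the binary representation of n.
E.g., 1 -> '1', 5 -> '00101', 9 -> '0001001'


num_bits = floor(log2(1186)) + 1 = 11
leading_zeros = num_bits - 1 = 10
binary(1186) = 10010100010

Elias gamma(1186) = '0000000000' + '10010100010' = 000000000010010100010 (21 bits)


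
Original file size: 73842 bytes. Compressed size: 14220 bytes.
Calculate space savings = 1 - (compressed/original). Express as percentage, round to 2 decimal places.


ratio = compressed/original = 14220/73842 = 0.192573
savings = 1 - ratio = 1 - 0.192573 = 0.807427
as a percentage: 0.807427 * 100 = 80.74%

Space savings = 1 - 14220/73842 = 80.74%


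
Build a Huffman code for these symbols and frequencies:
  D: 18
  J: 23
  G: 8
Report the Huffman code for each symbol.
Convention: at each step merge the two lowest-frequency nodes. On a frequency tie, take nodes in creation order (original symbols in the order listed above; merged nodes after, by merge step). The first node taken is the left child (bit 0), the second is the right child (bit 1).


Huffman tree construction:
Step 1: Merge G(8) + D(18) = 26
Step 2: Merge J(23) + (G+D)(26) = 49
Read each symbol's code off the tree from the root (left child = 0, right child = 1).

Codes:
  D: 11 (length 2)
  J: 0 (length 1)
  G: 10 (length 2)
Average code length: 75/49 = 1.5306 bits/symbol


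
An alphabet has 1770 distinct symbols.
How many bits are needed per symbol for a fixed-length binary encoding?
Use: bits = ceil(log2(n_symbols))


log2(1770) = 10.7895
Bracket: 2^10 = 1024 < 1770 <= 2^11 = 2048
So ceil(log2(1770)) = 11

bits = ceil(log2(1770)) = ceil(10.7895) = 11 bits


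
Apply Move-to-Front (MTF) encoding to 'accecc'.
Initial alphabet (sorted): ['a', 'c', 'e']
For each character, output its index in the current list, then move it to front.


MTF encoding:
'a': index 0 in ['a', 'c', 'e'] -> ['a', 'c', 'e']
'c': index 1 in ['a', 'c', 'e'] -> ['c', 'a', 'e']
'c': index 0 in ['c', 'a', 'e'] -> ['c', 'a', 'e']
'e': index 2 in ['c', 'a', 'e'] -> ['e', 'c', 'a']
'c': index 1 in ['e', 'c', 'a'] -> ['c', 'e', 'a']
'c': index 0 in ['c', 'e', 'a'] -> ['c', 'e', 'a']


Output: [0, 1, 0, 2, 1, 0]


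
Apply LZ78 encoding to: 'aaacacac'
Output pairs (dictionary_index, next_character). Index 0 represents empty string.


LZ78 encoding steps:
Dictionary: {0: ''}
Step 1: w='' (idx 0), next='a' -> output (0, 'a'), add 'a' as idx 1
Step 2: w='a' (idx 1), next='a' -> output (1, 'a'), add 'aa' as idx 2
Step 3: w='' (idx 0), next='c' -> output (0, 'c'), add 'c' as idx 3
Step 4: w='a' (idx 1), next='c' -> output (1, 'c'), add 'ac' as idx 4
Step 5: w='ac' (idx 4), end of input -> output (4, '')


Encoded: [(0, 'a'), (1, 'a'), (0, 'c'), (1, 'c'), (4, '')]


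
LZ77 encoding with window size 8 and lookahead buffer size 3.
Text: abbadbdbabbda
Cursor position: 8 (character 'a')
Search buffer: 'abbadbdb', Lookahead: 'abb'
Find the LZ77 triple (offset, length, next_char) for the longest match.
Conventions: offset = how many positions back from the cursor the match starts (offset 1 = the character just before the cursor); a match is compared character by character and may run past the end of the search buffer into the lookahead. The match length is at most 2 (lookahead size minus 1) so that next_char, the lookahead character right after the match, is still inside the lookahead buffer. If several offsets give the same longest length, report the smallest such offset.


Try each offset into the search buffer:
  offset=1 (pos 7, char 'b'): match length 0
  offset=2 (pos 6, char 'd'): match length 0
  offset=3 (pos 5, char 'b'): match length 0
  offset=4 (pos 4, char 'd'): match length 0
  offset=5 (pos 3, char 'a'): match length 1
  offset=6 (pos 2, char 'b'): match length 0
  offset=7 (pos 1, char 'b'): match length 0
  offset=8 (pos 0, char 'a'): match length 2
Longest match has length 2 at offset 8.
next_char = character at position 8 + 2 = 10 -> 'b'

Best match: offset=8, length=2 (matching 'ab' starting at position 0)
LZ77 triple: (8, 2, 'b')


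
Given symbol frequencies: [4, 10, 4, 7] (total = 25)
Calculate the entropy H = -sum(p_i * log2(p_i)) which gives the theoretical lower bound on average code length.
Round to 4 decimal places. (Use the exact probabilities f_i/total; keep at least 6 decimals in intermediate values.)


Per-symbol terms -p_i * log2(p_i) with p_i = f_i/25:
  p = 4/25 = 0.160000: log2(p) = -2.643856, -p*log2(p) = 0.423017
  p = 10/25 = 0.400000: log2(p) = -1.321928, -p*log2(p) = 0.528771
  p = 4/25 = 0.160000: log2(p) = -2.643856, -p*log2(p) = 0.423017
  p = 7/25 = 0.280000: log2(p) = -1.836501, -p*log2(p) = 0.514220
H = 0.423017 + 0.528771 + 0.423017 + 0.514220 = 1.889025

H = 1.889 bits/symbol


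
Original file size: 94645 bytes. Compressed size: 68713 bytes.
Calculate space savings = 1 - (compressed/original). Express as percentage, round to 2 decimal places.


ratio = compressed/original = 68713/94645 = 0.726008
savings = 1 - ratio = 1 - 0.726008 = 0.273992
as a percentage: 0.273992 * 100 = 27.4%

Space savings = 1 - 68713/94645 = 27.4%


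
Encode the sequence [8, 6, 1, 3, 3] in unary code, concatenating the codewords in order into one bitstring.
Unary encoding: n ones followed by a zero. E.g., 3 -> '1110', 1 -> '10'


Encode each number as n ones followed by a terminating 0:
  8 -> 111111110 (9 bits)
  6 -> 1111110 (7 bits)
  1 -> 10 (2 bits)
  3 -> 1110 (4 bits)
  3 -> 1110 (4 bits)
Total length = 9 + 7 + 2 + 4 + 4 = 26 bits.

Unary([8, 6, 1, 3, 3]) = 11111111011111101011101110 (26 bits)


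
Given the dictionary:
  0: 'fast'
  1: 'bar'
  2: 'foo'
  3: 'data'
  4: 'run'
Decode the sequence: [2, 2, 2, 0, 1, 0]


Look up each index in the dictionary:
  2 -> 'foo'
  2 -> 'foo'
  2 -> 'foo'
  0 -> 'fast'
  1 -> 'bar'
  0 -> 'fast'

Decoded: "foo foo foo fast bar fast"


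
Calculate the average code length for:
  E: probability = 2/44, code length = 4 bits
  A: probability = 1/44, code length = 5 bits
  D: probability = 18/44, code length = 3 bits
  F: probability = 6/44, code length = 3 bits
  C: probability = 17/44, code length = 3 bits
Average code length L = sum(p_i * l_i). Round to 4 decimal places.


Weighted contributions p_i * l_i:
  E: (2/44) * 4 = 8/44
  A: (1/44) * 5 = 5/44
  D: (18/44) * 3 = 54/44
  F: (6/44) * 3 = 18/44
  C: (17/44) * 3 = 51/44
Sum = (8 + 5 + 54 + 18 + 51)/44 = 136/44

L = 136/44 = 3.0909 bits/symbol


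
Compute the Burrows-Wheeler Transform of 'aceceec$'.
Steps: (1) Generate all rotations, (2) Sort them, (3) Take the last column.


Rotations (sorted):
  0: $aceceec -> last char: c
  1: aceceec$ -> last char: $
  2: c$acecee -> last char: e
  3: ceceec$a -> last char: a
  4: ceec$ace -> last char: e
  5: ec$acece -> last char: e
  6: eceec$ac -> last char: c
  7: eec$acec -> last char: c


BWT = c$eaeecc


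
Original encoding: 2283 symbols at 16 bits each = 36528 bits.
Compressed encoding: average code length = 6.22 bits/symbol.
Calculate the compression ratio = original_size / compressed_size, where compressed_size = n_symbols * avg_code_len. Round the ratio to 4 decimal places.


original_size = n_symbols * orig_bits = 2283 * 16 = 36528 bits
compressed_size = n_symbols * avg_code_len = 2283 * 6.22 = 14200.26 bits
ratio = original_size / compressed_size = 36528 / 14200.26 = 2.5723

Compression ratio = 2.5723


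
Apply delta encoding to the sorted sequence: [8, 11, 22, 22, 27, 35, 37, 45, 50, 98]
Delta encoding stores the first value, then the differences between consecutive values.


First value: 8
Deltas:
  11 - 8 = 3
  22 - 11 = 11
  22 - 22 = 0
  27 - 22 = 5
  35 - 27 = 8
  37 - 35 = 2
  45 - 37 = 8
  50 - 45 = 5
  98 - 50 = 48


Delta encoded: [8, 3, 11, 0, 5, 8, 2, 8, 5, 48]


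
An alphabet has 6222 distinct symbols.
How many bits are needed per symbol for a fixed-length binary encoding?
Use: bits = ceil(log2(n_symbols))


log2(6222) = 12.6032
Bracket: 2^12 = 4096 < 6222 <= 2^13 = 8192
So ceil(log2(6222)) = 13

bits = ceil(log2(6222)) = ceil(12.6032) = 13 bits


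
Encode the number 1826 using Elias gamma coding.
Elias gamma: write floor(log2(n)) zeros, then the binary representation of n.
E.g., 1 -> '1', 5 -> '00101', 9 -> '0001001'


num_bits = floor(log2(1826)) + 1 = 11
leading_zeros = num_bits - 1 = 10
binary(1826) = 11100100010

Elias gamma(1826) = '0000000000' + '11100100010' = 000000000011100100010 (21 bits)


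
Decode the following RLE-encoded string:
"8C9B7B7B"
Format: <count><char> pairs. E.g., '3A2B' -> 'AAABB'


Expanding each <count><char> pair:
  8C -> 'CCCCCCCC'
  9B -> 'BBBBBBBBB'
  7B -> 'BBBBBBB'
  7B -> 'BBBBBBB'

Decoded = CCCCCCCCBBBBBBBBBBBBBBBBBBBBBBB


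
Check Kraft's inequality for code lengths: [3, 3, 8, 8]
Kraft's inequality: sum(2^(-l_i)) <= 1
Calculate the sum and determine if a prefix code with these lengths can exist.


Sum = 2^(-3) + 2^(-3) + 2^(-8) + 2^(-8)
    = 0.125 + 0.125 + 0.00390625 + 0.00390625
    = 66/256 = 0.2578125
Since 0.2578125 <= 1, Kraft's inequality IS satisfied.
A prefix code with these lengths CAN exist.

Kraft sum = 0.2578125. Satisfied.


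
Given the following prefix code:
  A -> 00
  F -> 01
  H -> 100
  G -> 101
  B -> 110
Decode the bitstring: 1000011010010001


Decoding step by step:
Bits 100 -> H
Bits 00 -> A
Bits 110 -> B
Bits 100 -> H
Bits 100 -> H
Bits 01 -> F


Decoded message: HABHHF


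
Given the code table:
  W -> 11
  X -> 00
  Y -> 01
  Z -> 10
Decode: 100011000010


Decoding:
10 -> Z
00 -> X
11 -> W
00 -> X
00 -> X
10 -> Z


Result: ZXWXXZ


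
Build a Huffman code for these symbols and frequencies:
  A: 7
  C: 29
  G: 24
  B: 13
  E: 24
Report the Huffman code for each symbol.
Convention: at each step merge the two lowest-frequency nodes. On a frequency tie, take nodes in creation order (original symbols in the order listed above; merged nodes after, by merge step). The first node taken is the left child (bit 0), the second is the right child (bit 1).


Huffman tree construction:
Step 1: Merge A(7) + B(13) = 20
Step 2: Merge (A+B)(20) + G(24) = 44
Step 3: Merge E(24) + C(29) = 53
Step 4: Merge ((A+B)+G)(44) + (E+C)(53) = 97
Read each symbol's code off the tree from the root (left child = 0, right child = 1).

Codes:
  A: 000 (length 3)
  C: 11 (length 2)
  G: 01 (length 2)
  B: 001 (length 3)
  E: 10 (length 2)
Average code length: 214/97 = 2.2062 bits/symbol


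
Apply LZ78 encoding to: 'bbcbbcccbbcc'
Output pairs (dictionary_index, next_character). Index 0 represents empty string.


LZ78 encoding steps:
Dictionary: {0: ''}
Step 1: w='' (idx 0), next='b' -> output (0, 'b'), add 'b' as idx 1
Step 2: w='b' (idx 1), next='c' -> output (1, 'c'), add 'bc' as idx 2
Step 3: w='b' (idx 1), next='b' -> output (1, 'b'), add 'bb' as idx 3
Step 4: w='' (idx 0), next='c' -> output (0, 'c'), add 'c' as idx 4
Step 5: w='c' (idx 4), next='c' -> output (4, 'c'), add 'cc' as idx 5
Step 6: w='bb' (idx 3), next='c' -> output (3, 'c'), add 'bbc' as idx 6
Step 7: w='c' (idx 4), end of input -> output (4, '')


Encoded: [(0, 'b'), (1, 'c'), (1, 'b'), (0, 'c'), (4, 'c'), (3, 'c'), (4, '')]


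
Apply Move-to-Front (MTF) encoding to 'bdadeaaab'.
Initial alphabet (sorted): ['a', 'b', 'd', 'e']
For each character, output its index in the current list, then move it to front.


MTF encoding:
'b': index 1 in ['a', 'b', 'd', 'e'] -> ['b', 'a', 'd', 'e']
'd': index 2 in ['b', 'a', 'd', 'e'] -> ['d', 'b', 'a', 'e']
'a': index 2 in ['d', 'b', 'a', 'e'] -> ['a', 'd', 'b', 'e']
'd': index 1 in ['a', 'd', 'b', 'e'] -> ['d', 'a', 'b', 'e']
'e': index 3 in ['d', 'a', 'b', 'e'] -> ['e', 'd', 'a', 'b']
'a': index 2 in ['e', 'd', 'a', 'b'] -> ['a', 'e', 'd', 'b']
'a': index 0 in ['a', 'e', 'd', 'b'] -> ['a', 'e', 'd', 'b']
'a': index 0 in ['a', 'e', 'd', 'b'] -> ['a', 'e', 'd', 'b']
'b': index 3 in ['a', 'e', 'd', 'b'] -> ['b', 'a', 'e', 'd']


Output: [1, 2, 2, 1, 3, 2, 0, 0, 3]


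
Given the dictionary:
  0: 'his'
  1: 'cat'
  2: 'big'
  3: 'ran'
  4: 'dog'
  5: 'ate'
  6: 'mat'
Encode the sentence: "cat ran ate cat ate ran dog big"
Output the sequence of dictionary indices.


Look up each word in the dictionary:
  'cat' -> 1
  'ran' -> 3
  'ate' -> 5
  'cat' -> 1
  'ate' -> 5
  'ran' -> 3
  'dog' -> 4
  'big' -> 2

Encoded: [1, 3, 5, 1, 5, 3, 4, 2]


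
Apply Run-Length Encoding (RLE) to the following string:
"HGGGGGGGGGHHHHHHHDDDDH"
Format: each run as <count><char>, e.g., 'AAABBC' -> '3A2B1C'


Scanning runs left to right:
  i=0: run of 'H' x 1 -> '1H'
  i=1: run of 'G' x 9 -> '9G'
  i=10: run of 'H' x 7 -> '7H'
  i=17: run of 'D' x 4 -> '4D'
  i=21: run of 'H' x 1 -> '1H'

RLE = 1H9G7H4D1H


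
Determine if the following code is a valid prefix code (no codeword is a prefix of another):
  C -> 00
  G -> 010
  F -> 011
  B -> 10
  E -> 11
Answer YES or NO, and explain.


Checking each pair (does one codeword prefix another?):
  C='00' vs G='010': no prefix
  C='00' vs F='011': no prefix
  C='00' vs B='10': no prefix
  C='00' vs E='11': no prefix
  G='010' vs C='00': no prefix
  G='010' vs F='011': no prefix
  G='010' vs B='10': no prefix
  G='010' vs E='11': no prefix
  F='011' vs C='00': no prefix
  F='011' vs G='010': no prefix
  F='011' vs B='10': no prefix
  F='011' vs E='11': no prefix
  B='10' vs C='00': no prefix
  B='10' vs G='010': no prefix
  B='10' vs F='011': no prefix
  B='10' vs E='11': no prefix
  E='11' vs C='00': no prefix
  E='11' vs G='010': no prefix
  E='11' vs F='011': no prefix
  E='11' vs B='10': no prefix
No violation found over all pairs.

YES -- this is a valid prefix code. No codeword is a prefix of any other codeword.


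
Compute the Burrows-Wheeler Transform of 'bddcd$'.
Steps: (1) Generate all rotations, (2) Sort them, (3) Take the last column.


Rotations (sorted):
  0: $bddcd -> last char: d
  1: bddcd$ -> last char: $
  2: cd$bdd -> last char: d
  3: d$bddc -> last char: c
  4: dcd$bd -> last char: d
  5: ddcd$b -> last char: b


BWT = d$dcdb


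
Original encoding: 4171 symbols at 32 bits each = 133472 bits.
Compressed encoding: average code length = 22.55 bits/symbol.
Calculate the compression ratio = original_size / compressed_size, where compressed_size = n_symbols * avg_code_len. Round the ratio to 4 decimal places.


original_size = n_symbols * orig_bits = 4171 * 32 = 133472 bits
compressed_size = n_symbols * avg_code_len = 4171 * 22.55 = 94056.05 bits
ratio = original_size / compressed_size = 133472 / 94056.05 = 1.4191

Compression ratio = 1.4191


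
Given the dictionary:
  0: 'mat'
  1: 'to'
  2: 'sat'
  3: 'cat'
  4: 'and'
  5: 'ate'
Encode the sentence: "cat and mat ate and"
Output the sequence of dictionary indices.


Look up each word in the dictionary:
  'cat' -> 3
  'and' -> 4
  'mat' -> 0
  'ate' -> 5
  'and' -> 4

Encoded: [3, 4, 0, 5, 4]


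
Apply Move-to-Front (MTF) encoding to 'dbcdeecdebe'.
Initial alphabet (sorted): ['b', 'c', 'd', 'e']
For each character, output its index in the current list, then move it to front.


MTF encoding:
'd': index 2 in ['b', 'c', 'd', 'e'] -> ['d', 'b', 'c', 'e']
'b': index 1 in ['d', 'b', 'c', 'e'] -> ['b', 'd', 'c', 'e']
'c': index 2 in ['b', 'd', 'c', 'e'] -> ['c', 'b', 'd', 'e']
'd': index 2 in ['c', 'b', 'd', 'e'] -> ['d', 'c', 'b', 'e']
'e': index 3 in ['d', 'c', 'b', 'e'] -> ['e', 'd', 'c', 'b']
'e': index 0 in ['e', 'd', 'c', 'b'] -> ['e', 'd', 'c', 'b']
'c': index 2 in ['e', 'd', 'c', 'b'] -> ['c', 'e', 'd', 'b']
'd': index 2 in ['c', 'e', 'd', 'b'] -> ['d', 'c', 'e', 'b']
'e': index 2 in ['d', 'c', 'e', 'b'] -> ['e', 'd', 'c', 'b']
'b': index 3 in ['e', 'd', 'c', 'b'] -> ['b', 'e', 'd', 'c']
'e': index 1 in ['b', 'e', 'd', 'c'] -> ['e', 'b', 'd', 'c']


Output: [2, 1, 2, 2, 3, 0, 2, 2, 2, 3, 1]


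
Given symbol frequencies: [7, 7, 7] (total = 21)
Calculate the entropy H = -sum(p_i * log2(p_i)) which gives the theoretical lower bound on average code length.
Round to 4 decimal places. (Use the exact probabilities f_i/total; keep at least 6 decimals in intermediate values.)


Per-symbol terms -p_i * log2(p_i) with p_i = f_i/21:
  p = 7/21 = 0.333333: log2(p) = -1.584963, -p*log2(p) = 0.528321
  p = 7/21 = 0.333333: log2(p) = -1.584963, -p*log2(p) = 0.528321
  p = 7/21 = 0.333333: log2(p) = -1.584963, -p*log2(p) = 0.528321
H = 0.528321 + 0.528321 + 0.528321 = 1.584963

H = 1.585 bits/symbol


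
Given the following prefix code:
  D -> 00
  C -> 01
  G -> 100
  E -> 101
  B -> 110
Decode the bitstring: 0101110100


Decoding step by step:
Bits 01 -> C
Bits 01 -> C
Bits 110 -> B
Bits 100 -> G


Decoded message: CCBG


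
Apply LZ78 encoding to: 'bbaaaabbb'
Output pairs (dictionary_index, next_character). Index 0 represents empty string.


LZ78 encoding steps:
Dictionary: {0: ''}
Step 1: w='' (idx 0), next='b' -> output (0, 'b'), add 'b' as idx 1
Step 2: w='b' (idx 1), next='a' -> output (1, 'a'), add 'ba' as idx 2
Step 3: w='' (idx 0), next='a' -> output (0, 'a'), add 'a' as idx 3
Step 4: w='a' (idx 3), next='a' -> output (3, 'a'), add 'aa' as idx 4
Step 5: w='b' (idx 1), next='b' -> output (1, 'b'), add 'bb' as idx 5
Step 6: w='b' (idx 1), end of input -> output (1, '')


Encoded: [(0, 'b'), (1, 'a'), (0, 'a'), (3, 'a'), (1, 'b'), (1, '')]


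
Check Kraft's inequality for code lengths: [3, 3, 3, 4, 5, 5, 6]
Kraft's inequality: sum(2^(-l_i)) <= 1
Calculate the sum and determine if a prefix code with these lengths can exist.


Sum = 2^(-3) + 2^(-3) + 2^(-3) + 2^(-4) + 2^(-5) + 2^(-5) + 2^(-6)
    = 0.125 + 0.125 + 0.125 + 0.0625 + 0.03125 + 0.03125 + 0.015625
    = 33/64 = 0.515625
Since 0.515625 <= 1, Kraft's inequality IS satisfied.
A prefix code with these lengths CAN exist.

Kraft sum = 0.515625. Satisfied.


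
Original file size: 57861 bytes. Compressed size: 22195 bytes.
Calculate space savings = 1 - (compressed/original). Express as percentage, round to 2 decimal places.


ratio = compressed/original = 22195/57861 = 0.383592
savings = 1 - ratio = 1 - 0.383592 = 0.616408
as a percentage: 0.616408 * 100 = 61.64%

Space savings = 1 - 22195/57861 = 61.64%


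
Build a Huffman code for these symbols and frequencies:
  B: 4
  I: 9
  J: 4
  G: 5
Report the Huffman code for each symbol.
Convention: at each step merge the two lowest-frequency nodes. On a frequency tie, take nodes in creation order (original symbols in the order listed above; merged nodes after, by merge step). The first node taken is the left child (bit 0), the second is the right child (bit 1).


Huffman tree construction:
Step 1: Merge B(4) + J(4) = 8
Step 2: Merge G(5) + (B+J)(8) = 13
Step 3: Merge I(9) + (G+(B+J))(13) = 22
Read each symbol's code off the tree from the root (left child = 0, right child = 1).

Codes:
  B: 110 (length 3)
  I: 0 (length 1)
  J: 111 (length 3)
  G: 10 (length 2)
Average code length: 43/22 = 1.9545 bits/symbol


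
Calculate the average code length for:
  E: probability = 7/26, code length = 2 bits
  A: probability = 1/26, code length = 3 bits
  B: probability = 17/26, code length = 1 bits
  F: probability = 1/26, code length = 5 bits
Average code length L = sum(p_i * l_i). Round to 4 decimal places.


Weighted contributions p_i * l_i:
  E: (7/26) * 2 = 14/26
  A: (1/26) * 3 = 3/26
  B: (17/26) * 1 = 17/26
  F: (1/26) * 5 = 5/26
Sum = (14 + 3 + 17 + 5)/26 = 39/26

L = 39/26 = 1.5000 bits/symbol


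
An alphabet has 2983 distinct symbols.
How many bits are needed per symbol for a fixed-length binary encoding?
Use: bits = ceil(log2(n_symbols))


log2(2983) = 11.5425
Bracket: 2^11 = 2048 < 2983 <= 2^12 = 4096
So ceil(log2(2983)) = 12

bits = ceil(log2(2983)) = ceil(11.5425) = 12 bits


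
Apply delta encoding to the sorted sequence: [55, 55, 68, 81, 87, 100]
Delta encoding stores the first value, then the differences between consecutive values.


First value: 55
Deltas:
  55 - 55 = 0
  68 - 55 = 13
  81 - 68 = 13
  87 - 81 = 6
  100 - 87 = 13


Delta encoded: [55, 0, 13, 13, 6, 13]


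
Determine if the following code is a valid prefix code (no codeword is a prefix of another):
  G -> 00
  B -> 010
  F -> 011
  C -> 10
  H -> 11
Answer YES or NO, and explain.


Checking each pair (does one codeword prefix another?):
  G='00' vs B='010': no prefix
  G='00' vs F='011': no prefix
  G='00' vs C='10': no prefix
  G='00' vs H='11': no prefix
  B='010' vs G='00': no prefix
  B='010' vs F='011': no prefix
  B='010' vs C='10': no prefix
  B='010' vs H='11': no prefix
  F='011' vs G='00': no prefix
  F='011' vs B='010': no prefix
  F='011' vs C='10': no prefix
  F='011' vs H='11': no prefix
  C='10' vs G='00': no prefix
  C='10' vs B='010': no prefix
  C='10' vs F='011': no prefix
  C='10' vs H='11': no prefix
  H='11' vs G='00': no prefix
  H='11' vs B='010': no prefix
  H='11' vs F='011': no prefix
  H='11' vs C='10': no prefix
No violation found over all pairs.

YES -- this is a valid prefix code. No codeword is a prefix of any other codeword.


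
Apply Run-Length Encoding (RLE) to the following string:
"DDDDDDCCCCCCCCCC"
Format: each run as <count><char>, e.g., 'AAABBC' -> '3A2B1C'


Scanning runs left to right:
  i=0: run of 'D' x 6 -> '6D'
  i=6: run of 'C' x 10 -> '10C'

RLE = 6D10C


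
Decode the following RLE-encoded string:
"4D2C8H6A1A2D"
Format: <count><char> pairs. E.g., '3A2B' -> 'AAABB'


Expanding each <count><char> pair:
  4D -> 'DDDD'
  2C -> 'CC'
  8H -> 'HHHHHHHH'
  6A -> 'AAAAAA'
  1A -> 'A'
  2D -> 'DD'

Decoded = DDDDCCHHHHHHHHAAAAAAADD


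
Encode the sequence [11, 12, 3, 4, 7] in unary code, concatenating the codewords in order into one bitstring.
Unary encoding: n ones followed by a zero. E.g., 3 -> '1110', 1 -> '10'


Encode each number as n ones followed by a terminating 0:
  11 -> 111111111110 (12 bits)
  12 -> 1111111111110 (13 bits)
  3 -> 1110 (4 bits)
  4 -> 11110 (5 bits)
  7 -> 11111110 (8 bits)
Total length = 12 + 13 + 4 + 5 + 8 = 42 bits.

Unary([11, 12, 3, 4, 7]) = 111111111110111111111111011101111011111110 (42 bits)


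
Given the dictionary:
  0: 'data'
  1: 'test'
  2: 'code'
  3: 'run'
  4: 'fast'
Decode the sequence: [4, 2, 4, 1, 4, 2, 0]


Look up each index in the dictionary:
  4 -> 'fast'
  2 -> 'code'
  4 -> 'fast'
  1 -> 'test'
  4 -> 'fast'
  2 -> 'code'
  0 -> 'data'

Decoded: "fast code fast test fast code data"


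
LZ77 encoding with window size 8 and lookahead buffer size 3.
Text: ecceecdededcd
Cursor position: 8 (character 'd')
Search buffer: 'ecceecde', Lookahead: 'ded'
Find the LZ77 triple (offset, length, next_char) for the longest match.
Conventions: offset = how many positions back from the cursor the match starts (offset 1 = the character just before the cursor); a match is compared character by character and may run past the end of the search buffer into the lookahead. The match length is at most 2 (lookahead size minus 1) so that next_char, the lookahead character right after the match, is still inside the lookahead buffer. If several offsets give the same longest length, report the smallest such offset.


Try each offset into the search buffer:
  offset=1 (pos 7, char 'e'): match length 0
  offset=2 (pos 6, char 'd'): match length 2
  offset=3 (pos 5, char 'c'): match length 0
  offset=4 (pos 4, char 'e'): match length 0
  offset=5 (pos 3, char 'e'): match length 0
  offset=6 (pos 2, char 'c'): match length 0
  offset=7 (pos 1, char 'c'): match length 0
  offset=8 (pos 0, char 'e'): match length 0
Longest match has length 2 at offset 2.
next_char = character at position 8 + 2 = 10 -> 'd'

Best match: offset=2, length=2 (matching 'de' starting at position 6)
LZ77 triple: (2, 2, 'd')


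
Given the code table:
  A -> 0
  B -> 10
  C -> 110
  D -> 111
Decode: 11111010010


Decoding:
111 -> D
110 -> C
10 -> B
0 -> A
10 -> B


Result: DCBAB


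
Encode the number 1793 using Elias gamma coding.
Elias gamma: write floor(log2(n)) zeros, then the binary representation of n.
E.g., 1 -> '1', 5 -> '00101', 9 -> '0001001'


num_bits = floor(log2(1793)) + 1 = 11
leading_zeros = num_bits - 1 = 10
binary(1793) = 11100000001

Elias gamma(1793) = '0000000000' + '11100000001' = 000000000011100000001 (21 bits)


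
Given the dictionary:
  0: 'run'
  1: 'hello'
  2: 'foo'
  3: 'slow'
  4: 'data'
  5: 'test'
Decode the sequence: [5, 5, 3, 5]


Look up each index in the dictionary:
  5 -> 'test'
  5 -> 'test'
  3 -> 'slow'
  5 -> 'test'

Decoded: "test test slow test"


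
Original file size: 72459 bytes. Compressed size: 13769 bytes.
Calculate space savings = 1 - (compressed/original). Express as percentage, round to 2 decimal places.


ratio = compressed/original = 13769/72459 = 0.190025
savings = 1 - ratio = 1 - 0.190025 = 0.809975
as a percentage: 0.809975 * 100 = 81.0%

Space savings = 1 - 13769/72459 = 81.0%


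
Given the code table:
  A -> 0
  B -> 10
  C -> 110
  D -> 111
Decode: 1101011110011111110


Decoding:
110 -> C
10 -> B
111 -> D
10 -> B
0 -> A
111 -> D
111 -> D
10 -> B


Result: CBDBADDB


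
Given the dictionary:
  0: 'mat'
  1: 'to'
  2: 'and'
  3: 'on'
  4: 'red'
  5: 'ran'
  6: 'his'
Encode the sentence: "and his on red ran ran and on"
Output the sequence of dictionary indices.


Look up each word in the dictionary:
  'and' -> 2
  'his' -> 6
  'on' -> 3
  'red' -> 4
  'ran' -> 5
  'ran' -> 5
  'and' -> 2
  'on' -> 3

Encoded: [2, 6, 3, 4, 5, 5, 2, 3]


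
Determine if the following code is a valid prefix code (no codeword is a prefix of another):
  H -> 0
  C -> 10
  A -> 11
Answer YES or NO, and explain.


Checking each pair (does one codeword prefix another?):
  H='0' vs C='10': no prefix
  H='0' vs A='11': no prefix
  C='10' vs H='0': no prefix
  C='10' vs A='11': no prefix
  A='11' vs H='0': no prefix
  A='11' vs C='10': no prefix
No violation found over all pairs.

YES -- this is a valid prefix code. No codeword is a prefix of any other codeword.
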